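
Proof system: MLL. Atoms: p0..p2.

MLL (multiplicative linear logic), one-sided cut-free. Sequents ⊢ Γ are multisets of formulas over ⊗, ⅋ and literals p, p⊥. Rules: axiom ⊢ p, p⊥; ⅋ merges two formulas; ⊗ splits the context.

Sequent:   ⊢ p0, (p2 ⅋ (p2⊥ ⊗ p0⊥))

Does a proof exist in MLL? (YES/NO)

Proof tree:
[⅋]  ⊢ p0, (p2 ⅋ (p2⊥ ⊗ p0⊥))
  [⊗]  ⊢ p2, p0, (p2⊥ ⊗ p0⊥)
    [Ax]  ⊢ p2, p2⊥
    [Ax]  ⊢ p0, p0⊥

Result: YES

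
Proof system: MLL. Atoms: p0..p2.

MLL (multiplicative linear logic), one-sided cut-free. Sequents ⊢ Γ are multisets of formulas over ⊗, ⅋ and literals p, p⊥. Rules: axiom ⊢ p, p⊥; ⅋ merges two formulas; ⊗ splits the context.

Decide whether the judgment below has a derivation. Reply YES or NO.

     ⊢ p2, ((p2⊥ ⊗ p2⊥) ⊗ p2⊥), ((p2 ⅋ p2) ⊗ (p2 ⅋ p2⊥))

Derivation (root first):
[⊗]  ⊢ p2, ((p2⊥ ⊗ p2⊥) ⊗ p2⊥), ((p2 ⅋ p2) ⊗ (p2 ⅋ p2⊥))
  [⅋]  ⊢ p2, ((p2⊥ ⊗ p2⊥) ⊗ p2⊥), (p2 ⅋ p2)
    [⊗]  ⊢ p2, p2, p2, ((p2⊥ ⊗ p2⊥) ⊗ p2⊥)
      [⊗]  ⊢ p2, p2, (p2⊥ ⊗ p2⊥)
        [Ax]  ⊢ p2, p2⊥
        [Ax]  ⊢ p2, p2⊥
      [Ax]  ⊢ p2, p2⊥
  [⅋]  ⊢ (p2 ⅋ p2⊥)
    [Ax]  ⊢ p2, p2⊥

Result: YES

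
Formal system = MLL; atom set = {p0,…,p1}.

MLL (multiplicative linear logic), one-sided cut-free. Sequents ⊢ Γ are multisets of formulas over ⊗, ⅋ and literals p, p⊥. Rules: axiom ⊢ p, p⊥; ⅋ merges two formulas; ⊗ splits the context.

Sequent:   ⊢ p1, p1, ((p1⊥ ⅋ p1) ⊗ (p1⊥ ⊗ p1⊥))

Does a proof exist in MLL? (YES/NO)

Derivation trace:
[⊗]  ⊢ p1, p1, ((p1⊥ ⅋ p1) ⊗ (p1⊥ ⊗ p1⊥))
  [⅋]  ⊢ (p1⊥ ⅋ p1)
    [Ax]  ⊢ p1, p1⊥
  [⊗]  ⊢ p1, p1, (p1⊥ ⊗ p1⊥)
    [Ax]  ⊢ p1, p1⊥
    [Ax]  ⊢ p1, p1⊥

Result: YES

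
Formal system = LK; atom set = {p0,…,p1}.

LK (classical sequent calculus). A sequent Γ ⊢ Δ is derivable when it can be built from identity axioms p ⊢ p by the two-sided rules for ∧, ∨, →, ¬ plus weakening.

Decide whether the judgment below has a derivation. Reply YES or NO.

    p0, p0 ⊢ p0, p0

Derivation (root first):
[WL] p0, p0 ⊢ p0, p0
  [WR] p0 ⊢ p0, p0
    [Ax] p0 ⊢ p0

Result: YES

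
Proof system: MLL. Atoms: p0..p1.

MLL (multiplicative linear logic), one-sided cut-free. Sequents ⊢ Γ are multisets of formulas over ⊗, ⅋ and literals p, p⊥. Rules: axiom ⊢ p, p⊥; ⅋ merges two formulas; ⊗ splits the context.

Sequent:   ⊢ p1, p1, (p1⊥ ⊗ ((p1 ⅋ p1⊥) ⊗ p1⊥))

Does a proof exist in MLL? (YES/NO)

Proof tree:
[⊗]  ⊢ p1, p1, (p1⊥ ⊗ ((p1 ⅋ p1⊥) ⊗ p1⊥))
  [Ax]  ⊢ p1, p1⊥
  [⊗]  ⊢ p1, ((p1 ⅋ p1⊥) ⊗ p1⊥)
    [⅋]  ⊢ (p1 ⅋ p1⊥)
      [Ax]  ⊢ p1, p1⊥
    [Ax]  ⊢ p1, p1⊥

Result: YES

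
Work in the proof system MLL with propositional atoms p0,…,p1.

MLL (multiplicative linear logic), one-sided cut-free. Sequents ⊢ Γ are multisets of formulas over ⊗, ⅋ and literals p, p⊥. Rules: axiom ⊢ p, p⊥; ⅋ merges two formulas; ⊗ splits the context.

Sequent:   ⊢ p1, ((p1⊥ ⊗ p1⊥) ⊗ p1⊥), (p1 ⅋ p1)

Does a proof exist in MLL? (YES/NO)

Derivation trace:
[⅋]  ⊢ p1, ((p1⊥ ⊗ p1⊥) ⊗ p1⊥), (p1 ⅋ p1)
  [⊗]  ⊢ p1, p1, p1, ((p1⊥ ⊗ p1⊥) ⊗ p1⊥)
    [⊗]  ⊢ p1, p1, (p1⊥ ⊗ p1⊥)
      [Ax]  ⊢ p1, p1⊥
      [Ax]  ⊢ p1, p1⊥
    [Ax]  ⊢ p1, p1⊥

Result: YES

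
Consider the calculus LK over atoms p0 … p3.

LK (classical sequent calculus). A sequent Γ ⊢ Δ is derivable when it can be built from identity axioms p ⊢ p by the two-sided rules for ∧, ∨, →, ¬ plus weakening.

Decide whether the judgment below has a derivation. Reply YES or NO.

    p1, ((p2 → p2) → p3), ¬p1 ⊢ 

Proof tree:
[¬L] p1, ((p2 → p2) → p3), ¬p1 ⊢ 
  [→L] p1, ((p2 → p2) → p3) ⊢ p1
    [→R]  ⊢ (p2 → p2)
      [Ax] p2 ⊢ p2
    [WL] p1, p3 ⊢ p1
      [Ax] p1 ⊢ p1

Result: YES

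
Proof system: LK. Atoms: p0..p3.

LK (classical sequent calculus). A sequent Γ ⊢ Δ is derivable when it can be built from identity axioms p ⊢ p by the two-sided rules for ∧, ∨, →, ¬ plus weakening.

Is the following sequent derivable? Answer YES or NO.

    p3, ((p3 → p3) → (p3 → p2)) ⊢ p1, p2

Derivation trace:
[→L] p3, ((p3 → p3) → (p3 → p2)) ⊢ p1, p2
  [→R]  ⊢ (p3 → p3)
    [Ax] p3 ⊢ p3
  [WR] p3, (p3 → p2) ⊢ p2, p1, p1
    [WR] p3, (p3 → p2) ⊢ p2, p1
      [→L] p3, (p3 → p2) ⊢ p2
        [Ax] p3 ⊢ p3
        [Ax] p2 ⊢ p2

Result: YES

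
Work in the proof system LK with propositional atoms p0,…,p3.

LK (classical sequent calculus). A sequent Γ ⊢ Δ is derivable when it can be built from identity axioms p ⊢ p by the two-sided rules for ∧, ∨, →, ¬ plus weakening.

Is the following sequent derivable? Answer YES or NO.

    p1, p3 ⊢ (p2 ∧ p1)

Truth-table refutation:
  v=0000: Γ:[p1=F, p3=F] Δ:[(p2 ∧ p1)=F] refutes=False
  v=0001: Γ:[p1=F, p3=T] Δ:[(p2 ∧ p1)=F] refutes=False
  v=0010: Γ:[p1=F, p3=F] Δ:[(p2 ∧ p1)=F] refutes=False
  v=0011: Γ:[p1=F, p3=T] Δ:[(p2 ∧ p1)=F] refutes=False
  v=0100: Γ:[p1=T, p3=F] Δ:[(p2 ∧ p1)=F] refutes=False
  v=0101: Γ:[p1=T, p3=T] Δ:[(p2 ∧ p1)=F] refutes=True  ← countermodel

Result: NO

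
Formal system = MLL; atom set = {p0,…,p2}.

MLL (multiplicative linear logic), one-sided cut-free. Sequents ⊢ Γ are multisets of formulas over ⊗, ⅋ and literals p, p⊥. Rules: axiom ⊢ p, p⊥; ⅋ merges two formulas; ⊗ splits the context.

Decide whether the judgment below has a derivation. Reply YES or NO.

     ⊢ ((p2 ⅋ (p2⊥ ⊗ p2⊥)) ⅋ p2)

Derivation trace:
[⅋]  ⊢ ((p2 ⅋ (p2⊥ ⊗ p2⊥)) ⅋ p2)
  [⅋]  ⊢ p2, (p2 ⅋ (p2⊥ ⊗ p2⊥))
    [⊗]  ⊢ p2, p2, (p2⊥ ⊗ p2⊥)
      [Ax]  ⊢ p2, p2⊥
      [Ax]  ⊢ p2, p2⊥

Result: YES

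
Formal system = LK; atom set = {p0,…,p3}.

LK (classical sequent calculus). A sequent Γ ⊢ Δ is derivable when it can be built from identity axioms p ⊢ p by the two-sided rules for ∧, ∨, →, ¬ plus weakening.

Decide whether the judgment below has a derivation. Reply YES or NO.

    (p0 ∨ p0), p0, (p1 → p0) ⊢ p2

Truth-table refutation:
  v=0000: Γ:[(p0 ∨ p0)=F, p0=F, (p1 → p0)=T] Δ:[p2=F] refutes=False
  v=0001: Γ:[(p0 ∨ p0)=F, p0=F, (p1 → p0)=T] Δ:[p2=F] refutes=False
  v=0010: Γ:[(p0 ∨ p0)=F, p0=F, (p1 → p0)=T] Δ:[p2=T] refutes=False
  v=0011: Γ:[(p0 ∨ p0)=F, p0=F, (p1 → p0)=T] Δ:[p2=T] refutes=False
  v=0100: Γ:[(p0 ∨ p0)=F, p0=F, (p1 → p0)=F] Δ:[p2=F] refutes=False
  v=0101: Γ:[(p0 ∨ p0)=F, p0=F, (p1 → p0)=F] Δ:[p2=F] refutes=False
  v=0110: Γ:[(p0 ∨ p0)=F, p0=F, (p1 → p0)=F] Δ:[p2=T] refutes=False
  v=0111: Γ:[(p0 ∨ p0)=F, p0=F, (p1 → p0)=F] Δ:[p2=T] refutes=False
  v=1000: Γ:[(p0 ∨ p0)=T, p0=T, (p1 → p0)=T] Δ:[p2=F] refutes=True  ← countermodel

Result: NO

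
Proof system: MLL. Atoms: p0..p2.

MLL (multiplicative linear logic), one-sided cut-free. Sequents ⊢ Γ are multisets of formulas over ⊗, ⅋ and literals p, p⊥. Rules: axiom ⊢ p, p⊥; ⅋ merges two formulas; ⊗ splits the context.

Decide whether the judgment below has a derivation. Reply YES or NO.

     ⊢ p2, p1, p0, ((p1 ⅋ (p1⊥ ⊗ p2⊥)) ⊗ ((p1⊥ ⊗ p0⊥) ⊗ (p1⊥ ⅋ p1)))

Derivation trace:
[⊗]  ⊢ p2, p1, p0, ((p1 ⅋ (p1⊥ ⊗ p2⊥)) ⊗ ((p1⊥ ⊗ p0⊥) ⊗ (p1⊥ ⅋ p1)))
  [⅋]  ⊢ p2, (p1 ⅋ (p1⊥ ⊗ p2⊥))
    [⊗]  ⊢ p1, p2, (p1⊥ ⊗ p2⊥)
      [Ax]  ⊢ p1, p1⊥
      [Ax]  ⊢ p2, p2⊥
  [⊗]  ⊢ p1, p0, ((p1⊥ ⊗ p0⊥) ⊗ (p1⊥ ⅋ p1))
    [⊗]  ⊢ p1, p0, (p1⊥ ⊗ p0⊥)
      [Ax]  ⊢ p1, p1⊥
      [Ax]  ⊢ p0, p0⊥
    [⅋]  ⊢ (p1⊥ ⅋ p1)
      [Ax]  ⊢ p1, p1⊥

Result: YES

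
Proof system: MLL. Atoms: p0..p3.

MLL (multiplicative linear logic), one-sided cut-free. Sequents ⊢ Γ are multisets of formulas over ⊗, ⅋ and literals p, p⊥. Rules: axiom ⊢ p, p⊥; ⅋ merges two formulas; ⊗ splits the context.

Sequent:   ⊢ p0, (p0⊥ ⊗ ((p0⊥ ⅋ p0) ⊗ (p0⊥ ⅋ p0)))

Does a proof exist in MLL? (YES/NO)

Derivation trace:
[⊗]  ⊢ p0, (p0⊥ ⊗ ((p0⊥ ⅋ p0) ⊗ (p0⊥ ⅋ p0)))
  [Ax]  ⊢ p0, p0⊥
  [⊗]  ⊢ ((p0⊥ ⅋ p0) ⊗ (p0⊥ ⅋ p0))
    [⅋]  ⊢ (p0⊥ ⅋ p0)
      [Ax]  ⊢ p0, p0⊥
    [⅋]  ⊢ (p0⊥ ⅋ p0)
      [Ax]  ⊢ p0, p0⊥

Result: YES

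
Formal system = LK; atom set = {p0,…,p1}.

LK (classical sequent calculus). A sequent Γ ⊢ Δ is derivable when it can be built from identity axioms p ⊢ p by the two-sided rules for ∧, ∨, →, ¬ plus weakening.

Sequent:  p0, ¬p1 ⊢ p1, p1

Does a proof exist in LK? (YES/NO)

Enumerate valuations to refute Γ ⊢ Δ:
  v=00: Γ:[p0=F, ¬p1=T] Δ:[p1=F, p1=F] refutes=False
  v=01: Γ:[p0=F, ¬p1=F] Δ:[p1=T, p1=T] refutes=False
  v=10: Γ:[p0=T, ¬p1=T] Δ:[p1=F, p1=F] refutes=True  ← countermodel

Result: NO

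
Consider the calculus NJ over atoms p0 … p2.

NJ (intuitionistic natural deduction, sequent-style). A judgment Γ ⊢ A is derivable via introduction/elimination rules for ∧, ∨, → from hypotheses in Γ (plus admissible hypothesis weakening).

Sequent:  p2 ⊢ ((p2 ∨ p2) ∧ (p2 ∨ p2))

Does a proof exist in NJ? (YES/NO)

Derivation trace:
[→E] p2 ⊢ ((p2 ∨ p2) ∧ (p2 ∨ p2))
  [→I]  ⊢ (p2 → ((p2 ∨ p2) ∧ (p2 ∨ p2)))
    [∧I] p2 ⊢ ((p2 ∨ p2) ∧ (p2 ∨ p2))
      [∨I₁] p2 ⊢ (p2 ∨ p2)
        [Ax] p2 ⊢ p2
      [∨I₁] p2 ⊢ (p2 ∨ p2)
        [Ax] p2 ⊢ p2
  [Ax] p2 ⊢ p2

Result: YES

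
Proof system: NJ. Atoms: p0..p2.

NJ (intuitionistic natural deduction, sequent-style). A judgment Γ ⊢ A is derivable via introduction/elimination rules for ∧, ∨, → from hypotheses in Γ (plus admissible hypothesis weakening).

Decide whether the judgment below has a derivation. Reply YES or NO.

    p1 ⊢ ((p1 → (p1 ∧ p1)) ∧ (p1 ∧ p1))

Proof tree:
[∧I] p1 ⊢ ((p1 → (p1 ∧ p1)) ∧ (p1 ∧ p1))
  [→I]  ⊢ (p1 → (p1 ∧ p1))
    [∧I] p1 ⊢ (p1 ∧ p1)
      [Ax] p1 ⊢ p1
      [Ax] p1 ⊢ p1
  [∧I] p1 ⊢ (p1 ∧ p1)
    [Ax] p1 ⊢ p1
    [Ax] p1 ⊢ p1

Result: YES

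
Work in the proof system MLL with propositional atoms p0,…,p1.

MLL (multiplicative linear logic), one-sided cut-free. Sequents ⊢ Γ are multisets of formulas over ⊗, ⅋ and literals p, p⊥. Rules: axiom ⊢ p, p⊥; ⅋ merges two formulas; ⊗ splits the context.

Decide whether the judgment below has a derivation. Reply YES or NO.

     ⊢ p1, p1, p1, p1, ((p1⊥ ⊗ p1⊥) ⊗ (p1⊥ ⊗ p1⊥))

Derivation trace:
[⊗]  ⊢ p1, p1, p1, p1, ((p1⊥ ⊗ p1⊥) ⊗ (p1⊥ ⊗ p1⊥))
  [⊗]  ⊢ p1, p1, (p1⊥ ⊗ p1⊥)
    [Ax]  ⊢ p1, p1⊥
    [Ax]  ⊢ p1, p1⊥
  [⊗]  ⊢ p1, p1, (p1⊥ ⊗ p1⊥)
    [Ax]  ⊢ p1, p1⊥
    [Ax]  ⊢ p1, p1⊥

Result: YES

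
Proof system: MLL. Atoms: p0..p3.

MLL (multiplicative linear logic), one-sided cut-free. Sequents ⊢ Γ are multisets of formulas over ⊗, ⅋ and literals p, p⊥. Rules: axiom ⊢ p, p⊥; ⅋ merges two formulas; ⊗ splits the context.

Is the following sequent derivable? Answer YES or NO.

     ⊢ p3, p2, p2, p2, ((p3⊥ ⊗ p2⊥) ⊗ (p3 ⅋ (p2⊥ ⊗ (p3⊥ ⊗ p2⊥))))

Proof tree:
[⊗]  ⊢ p3, p2, p2, p2, ((p3⊥ ⊗ p2⊥) ⊗ (p3 ⅋ (p2⊥ ⊗ (p3⊥ ⊗ p2⊥))))
  [⊗]  ⊢ p3, p2, (p3⊥ ⊗ p2⊥)
    [Ax]  ⊢ p3, p3⊥
    [Ax]  ⊢ p2, p2⊥
  [⅋]  ⊢ p2, p2, (p3 ⅋ (p2⊥ ⊗ (p3⊥ ⊗ p2⊥)))
    [⊗]  ⊢ p2, p3, p2, (p2⊥ ⊗ (p3⊥ ⊗ p2⊥))
      [Ax]  ⊢ p2, p2⊥
      [⊗]  ⊢ p3, p2, (p3⊥ ⊗ p2⊥)
        [Ax]  ⊢ p3, p3⊥
        [Ax]  ⊢ p2, p2⊥

Result: YES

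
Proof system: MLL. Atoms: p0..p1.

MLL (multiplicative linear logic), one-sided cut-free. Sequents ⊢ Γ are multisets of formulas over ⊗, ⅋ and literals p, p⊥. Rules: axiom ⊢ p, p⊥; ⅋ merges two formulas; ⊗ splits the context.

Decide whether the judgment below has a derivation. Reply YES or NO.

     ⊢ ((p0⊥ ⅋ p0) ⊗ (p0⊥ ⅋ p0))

Derivation trace:
[⊗]  ⊢ ((p0⊥ ⅋ p0) ⊗ (p0⊥ ⅋ p0))
  [⅋]  ⊢ (p0⊥ ⅋ p0)
    [Ax]  ⊢ p0, p0⊥
  [⅋]  ⊢ (p0⊥ ⅋ p0)
    [Ax]  ⊢ p0, p0⊥

Result: YES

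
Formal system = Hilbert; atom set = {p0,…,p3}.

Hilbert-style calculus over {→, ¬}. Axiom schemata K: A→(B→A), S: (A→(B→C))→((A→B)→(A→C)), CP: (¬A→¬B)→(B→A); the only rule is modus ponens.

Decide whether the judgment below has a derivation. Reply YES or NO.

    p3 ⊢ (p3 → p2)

Enumerate valuations to refute Γ ⊢ Δ:
  v=0000: Γ:[p3=F] Δ:[(p3 → p2)=T] refutes=False
  v=0001: Γ:[p3=T] Δ:[(p3 → p2)=F] refutes=True  ← countermodel

Result: NO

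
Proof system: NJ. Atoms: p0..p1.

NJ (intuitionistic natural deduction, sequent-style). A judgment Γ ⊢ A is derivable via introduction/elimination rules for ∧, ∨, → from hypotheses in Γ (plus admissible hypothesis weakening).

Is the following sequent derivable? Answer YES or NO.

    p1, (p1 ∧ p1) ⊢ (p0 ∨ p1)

Derivation trace:
[Wk] p1, (p1 ∧ p1) ⊢ (p0 ∨ p1)
  [∨I₂] p1 ⊢ (p0 ∨ p1)
    [Ax] p1 ⊢ p1

Result: YES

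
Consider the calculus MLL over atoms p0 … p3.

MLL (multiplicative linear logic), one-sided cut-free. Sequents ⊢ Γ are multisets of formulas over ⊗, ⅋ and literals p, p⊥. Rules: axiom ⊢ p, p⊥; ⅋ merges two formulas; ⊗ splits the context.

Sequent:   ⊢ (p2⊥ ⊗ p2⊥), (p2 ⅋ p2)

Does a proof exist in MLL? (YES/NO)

Proof tree:
[⅋]  ⊢ (p2⊥ ⊗ p2⊥), (p2 ⅋ p2)
  [⊗]  ⊢ p2, p2, (p2⊥ ⊗ p2⊥)
    [Ax]  ⊢ p2, p2⊥
    [Ax]  ⊢ p2, p2⊥

Result: YES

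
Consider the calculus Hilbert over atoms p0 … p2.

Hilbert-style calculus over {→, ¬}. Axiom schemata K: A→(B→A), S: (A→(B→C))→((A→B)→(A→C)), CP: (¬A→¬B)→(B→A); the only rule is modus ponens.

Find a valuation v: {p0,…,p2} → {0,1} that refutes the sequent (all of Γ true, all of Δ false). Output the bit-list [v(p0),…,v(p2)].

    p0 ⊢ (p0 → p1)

Enumerate valuations to refute Γ ⊢ Δ:
  v=000: Γ:[p0=F] Δ:[(p0 → p1)=T] refutes=False
  v=001: Γ:[p0=F] Δ:[(p0 → p1)=T] refutes=False
  v=010: Γ:[p0=F] Δ:[(p0 → p1)=T] refutes=False
  v=011: Γ:[p0=F] Δ:[(p0 → p1)=T] refutes=False
  v=100: Γ:[p0=T] Δ:[(p0 → p1)=F] refutes=True  ← countermodel

Result: [1, 0, 0]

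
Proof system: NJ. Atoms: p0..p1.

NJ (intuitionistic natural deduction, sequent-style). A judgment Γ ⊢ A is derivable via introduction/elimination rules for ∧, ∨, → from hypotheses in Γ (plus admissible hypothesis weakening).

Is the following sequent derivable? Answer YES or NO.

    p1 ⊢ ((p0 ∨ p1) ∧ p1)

Proof tree:
[∧I] p1 ⊢ ((p0 ∨ p1) ∧ p1)
  [∨I₂] p1 ⊢ (p0 ∨ p1)
    [Ax] p1 ⊢ p1
  [Ax] p1 ⊢ p1

Result: YES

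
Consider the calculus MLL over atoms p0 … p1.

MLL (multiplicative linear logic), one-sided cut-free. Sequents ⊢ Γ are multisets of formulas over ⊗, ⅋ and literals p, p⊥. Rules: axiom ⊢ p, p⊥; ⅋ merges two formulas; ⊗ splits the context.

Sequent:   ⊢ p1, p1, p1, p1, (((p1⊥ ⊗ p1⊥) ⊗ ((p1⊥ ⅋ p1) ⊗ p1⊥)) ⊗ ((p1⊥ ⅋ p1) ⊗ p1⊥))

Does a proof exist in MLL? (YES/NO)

Derivation trace:
[⊗]  ⊢ p1, p1, p1, p1, (((p1⊥ ⊗ p1⊥) ⊗ ((p1⊥ ⅋ p1) ⊗ p1⊥)) ⊗ ((p1⊥ ⅋ p1) ⊗ p1⊥))
  [⊗]  ⊢ p1, p1, p1, ((p1⊥ ⊗ p1⊥) ⊗ ((p1⊥ ⅋ p1) ⊗ p1⊥))
    [⊗]  ⊢ p1, p1, (p1⊥ ⊗ p1⊥)
      [Ax]  ⊢ p1, p1⊥
      [Ax]  ⊢ p1, p1⊥
    [⊗]  ⊢ p1, ((p1⊥ ⅋ p1) ⊗ p1⊥)
      [⅋]  ⊢ (p1⊥ ⅋ p1)
        [Ax]  ⊢ p1, p1⊥
      [Ax]  ⊢ p1, p1⊥
  [⊗]  ⊢ p1, ((p1⊥ ⅋ p1) ⊗ p1⊥)
    [⅋]  ⊢ (p1⊥ ⅋ p1)
      [Ax]  ⊢ p1, p1⊥
    [Ax]  ⊢ p1, p1⊥

Result: YES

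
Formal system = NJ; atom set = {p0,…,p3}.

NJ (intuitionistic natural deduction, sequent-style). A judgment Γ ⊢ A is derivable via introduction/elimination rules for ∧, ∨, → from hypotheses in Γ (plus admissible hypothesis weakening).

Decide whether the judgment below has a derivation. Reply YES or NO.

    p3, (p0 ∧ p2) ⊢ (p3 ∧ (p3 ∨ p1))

Proof tree:
[∧I] p3, (p0 ∧ p2) ⊢ (p3 ∧ (p3 ∨ p1))
  [Wk] p3, (p0 ∧ p2) ⊢ p3
    [Ax] p3 ⊢ p3
  [∨I₁] p3 ⊢ (p3 ∨ p1)
    [Ax] p3 ⊢ p3

Result: YES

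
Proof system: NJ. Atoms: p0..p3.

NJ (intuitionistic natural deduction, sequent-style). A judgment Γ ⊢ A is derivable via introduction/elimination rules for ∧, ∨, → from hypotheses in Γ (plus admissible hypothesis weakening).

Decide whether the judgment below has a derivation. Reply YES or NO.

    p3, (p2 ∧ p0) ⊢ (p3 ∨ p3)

Derivation trace:
[∨I₂] p3, (p2 ∧ p0) ⊢ (p3 ∨ p3)
  [Wk] p3, (p2 ∧ p0) ⊢ p3
    [Ax] p3 ⊢ p3

Result: YES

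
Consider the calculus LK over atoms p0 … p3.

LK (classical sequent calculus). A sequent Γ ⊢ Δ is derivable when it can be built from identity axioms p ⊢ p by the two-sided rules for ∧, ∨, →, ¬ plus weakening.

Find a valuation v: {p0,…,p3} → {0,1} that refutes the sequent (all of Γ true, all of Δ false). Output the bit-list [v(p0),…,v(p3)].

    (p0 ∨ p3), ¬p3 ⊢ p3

Search for a countermodel by truth-table:
  v=0000: Γ:[(p0 ∨ p3)=F, ¬p3=T] Δ:[p3=F] refutes=False
  v=0001: Γ:[(p0 ∨ p3)=T, ¬p3=F] Δ:[p3=T] refutes=False
  v=0010: Γ:[(p0 ∨ p3)=F, ¬p3=T] Δ:[p3=F] refutes=False
  v=0011: Γ:[(p0 ∨ p3)=T, ¬p3=F] Δ:[p3=T] refutes=False
  v=0100: Γ:[(p0 ∨ p3)=F, ¬p3=T] Δ:[p3=F] refutes=False
  v=0101: Γ:[(p0 ∨ p3)=T, ¬p3=F] Δ:[p3=T] refutes=False
  v=0110: Γ:[(p0 ∨ p3)=F, ¬p3=T] Δ:[p3=F] refutes=False
  v=0111: Γ:[(p0 ∨ p3)=T, ¬p3=F] Δ:[p3=T] refutes=False
  v=1000: Γ:[(p0 ∨ p3)=T, ¬p3=T] Δ:[p3=F] refutes=True  ← countermodel

Result: [1, 0, 0, 0]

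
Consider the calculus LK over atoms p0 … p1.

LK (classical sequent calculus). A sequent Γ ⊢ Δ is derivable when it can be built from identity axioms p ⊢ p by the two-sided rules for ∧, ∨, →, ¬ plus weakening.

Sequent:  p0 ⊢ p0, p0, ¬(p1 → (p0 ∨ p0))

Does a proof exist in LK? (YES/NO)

Derivation trace:
[¬R] p0 ⊢ p0, p0, ¬(p1 → (p0 ∨ p0))
  [WR] p0, (p1 → (p0 ∨ p0)) ⊢ p0, p0
    [→L] p0, (p1 → (p0 ∨ p0)) ⊢ p0
      [WR] p0 ⊢ p0, p1
        [Ax] p0 ⊢ p0
      [∨L] (p0 ∨ p0) ⊢ p0
        [Ax] p0 ⊢ p0
        [Ax] p0 ⊢ p0

Result: YES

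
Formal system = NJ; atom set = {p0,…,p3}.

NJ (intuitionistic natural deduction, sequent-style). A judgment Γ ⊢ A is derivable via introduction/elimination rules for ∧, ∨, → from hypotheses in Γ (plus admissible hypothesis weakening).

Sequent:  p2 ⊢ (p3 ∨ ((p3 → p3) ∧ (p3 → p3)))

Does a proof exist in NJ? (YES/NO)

Derivation trace:
[Wk] p2 ⊢ (p3 ∨ ((p3 → p3) ∧ (p3 → p3)))
  [∨I₂]  ⊢ (p3 ∨ ((p3 → p3) ∧ (p3 → p3)))
    [∧I]  ⊢ ((p3 → p3) ∧ (p3 → p3))
      [→I]  ⊢ (p3 → p3)
        [Ax] p3 ⊢ p3
      [→I]  ⊢ (p3 → p3)
        [Ax] p3 ⊢ p3

Result: YES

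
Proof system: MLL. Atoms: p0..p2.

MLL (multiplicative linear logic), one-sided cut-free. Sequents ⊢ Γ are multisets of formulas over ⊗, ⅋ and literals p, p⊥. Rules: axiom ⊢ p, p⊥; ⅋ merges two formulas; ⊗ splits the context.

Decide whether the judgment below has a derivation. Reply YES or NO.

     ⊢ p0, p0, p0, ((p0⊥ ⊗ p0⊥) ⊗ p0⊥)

Proof tree:
[⊗]  ⊢ p0, p0, p0, ((p0⊥ ⊗ p0⊥) ⊗ p0⊥)
  [⊗]  ⊢ p0, p0, (p0⊥ ⊗ p0⊥)
    [Ax]  ⊢ p0, p0⊥
    [Ax]  ⊢ p0, p0⊥
  [Ax]  ⊢ p0, p0⊥

Result: YES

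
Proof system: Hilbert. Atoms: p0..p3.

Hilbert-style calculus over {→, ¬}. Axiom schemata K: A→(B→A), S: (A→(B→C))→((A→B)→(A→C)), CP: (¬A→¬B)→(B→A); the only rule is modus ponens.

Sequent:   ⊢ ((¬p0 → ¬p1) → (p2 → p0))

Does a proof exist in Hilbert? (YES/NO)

Truth-table refutation:
  v=0000: Γ:[] Δ:[((¬p0 → ¬p1) → (p2 → p0))=T] refutes=False
  v=0001: Γ:[] Δ:[((¬p0 → ¬p1) → (p2 → p0))=T] refutes=False
  v=0010: Γ:[] Δ:[((¬p0 → ¬p1) → (p2 → p0))=F] refutes=True  ← countermodel

Result: NO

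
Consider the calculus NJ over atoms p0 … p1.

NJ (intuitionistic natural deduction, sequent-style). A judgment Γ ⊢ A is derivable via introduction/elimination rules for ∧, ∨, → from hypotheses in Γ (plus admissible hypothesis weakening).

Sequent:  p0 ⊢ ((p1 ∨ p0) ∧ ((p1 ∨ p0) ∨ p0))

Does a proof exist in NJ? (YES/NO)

Derivation trace:
[∧I] p0 ⊢ ((p1 ∨ p0) ∧ ((p1 ∨ p0) ∨ p0))
  [∨I₂] p0 ⊢ (p1 ∨ p0)
    [Ax] p0 ⊢ p0
  [∨I₁] p0 ⊢ ((p1 ∨ p0) ∨ p0)
    [∨I₂] p0 ⊢ (p1 ∨ p0)
      [Ax] p0 ⊢ p0

Result: YES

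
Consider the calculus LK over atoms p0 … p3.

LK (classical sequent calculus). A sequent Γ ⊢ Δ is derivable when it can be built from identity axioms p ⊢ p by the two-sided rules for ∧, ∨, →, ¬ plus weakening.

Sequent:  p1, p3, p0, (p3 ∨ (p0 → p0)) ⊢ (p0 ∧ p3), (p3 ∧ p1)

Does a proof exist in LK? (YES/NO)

Derivation (root first):
[∨L] p1, p3, p0, (p3 ∨ (p0 → p0)) ⊢ (p0 ∧ p3), (p3 ∧ p1)
  [∧R] p1, p3 ⊢ (p3 ∧ p1)
    [Ax] p3 ⊢ p3
    [Ax] p1 ⊢ p1
  [→L] p3, p0, (p0 → p0) ⊢ (p0 ∧ p3)
    [Ax] p0 ⊢ p0
    [∧R] p3, p0 ⊢ (p0 ∧ p3)
      [Ax] p0 ⊢ p0
      [Ax] p3 ⊢ p3

Result: YES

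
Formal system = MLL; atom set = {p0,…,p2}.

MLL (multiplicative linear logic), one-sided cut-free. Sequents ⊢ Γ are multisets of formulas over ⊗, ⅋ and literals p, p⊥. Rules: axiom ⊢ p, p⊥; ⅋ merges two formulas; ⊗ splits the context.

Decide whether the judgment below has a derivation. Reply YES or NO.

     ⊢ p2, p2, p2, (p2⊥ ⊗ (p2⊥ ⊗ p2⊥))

Proof tree:
[⊗]  ⊢ p2, p2, p2, (p2⊥ ⊗ (p2⊥ ⊗ p2⊥))
  [Ax]  ⊢ p2, p2⊥
  [⊗]  ⊢ p2, p2, (p2⊥ ⊗ p2⊥)
    [Ax]  ⊢ p2, p2⊥
    [Ax]  ⊢ p2, p2⊥

Result: YES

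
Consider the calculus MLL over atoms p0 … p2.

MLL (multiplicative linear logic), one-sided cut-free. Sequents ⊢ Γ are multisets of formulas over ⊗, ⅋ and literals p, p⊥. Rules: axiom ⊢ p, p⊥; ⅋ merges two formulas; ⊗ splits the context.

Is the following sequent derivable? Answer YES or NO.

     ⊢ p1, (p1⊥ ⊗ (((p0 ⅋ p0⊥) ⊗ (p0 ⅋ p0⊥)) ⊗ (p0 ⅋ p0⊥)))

Proof tree:
[⊗]  ⊢ p1, (p1⊥ ⊗ (((p0 ⅋ p0⊥) ⊗ (p0 ⅋ p0⊥)) ⊗ (p0 ⅋ p0⊥)))
  [Ax]  ⊢ p1, p1⊥
  [⊗]  ⊢ (((p0 ⅋ p0⊥) ⊗ (p0 ⅋ p0⊥)) ⊗ (p0 ⅋ p0⊥))
    [⊗]  ⊢ ((p0 ⅋ p0⊥) ⊗ (p0 ⅋ p0⊥))
      [⅋]  ⊢ (p0 ⅋ p0⊥)
        [Ax]  ⊢ p0, p0⊥
      [⅋]  ⊢ (p0 ⅋ p0⊥)
        [Ax]  ⊢ p0, p0⊥
    [⅋]  ⊢ (p0 ⅋ p0⊥)
      [Ax]  ⊢ p0, p0⊥

Result: YES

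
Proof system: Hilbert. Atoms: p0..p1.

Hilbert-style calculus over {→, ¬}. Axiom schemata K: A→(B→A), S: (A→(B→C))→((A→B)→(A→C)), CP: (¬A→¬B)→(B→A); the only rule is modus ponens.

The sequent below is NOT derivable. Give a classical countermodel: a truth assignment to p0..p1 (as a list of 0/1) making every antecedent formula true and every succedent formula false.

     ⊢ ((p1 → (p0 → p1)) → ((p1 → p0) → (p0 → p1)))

Enumerate valuations to refute Γ ⊢ Δ:
  v=00: Γ:[] Δ:[((p1 → (p0 → p1)) → ((p1 → p0) → (p0 → p1)))=T] refutes=False
  v=01: Γ:[] Δ:[((p1 → (p0 → p1)) → ((p1 → p0) → (p0 → p1)))=T] refutes=False
  v=10: Γ:[] Δ:[((p1 → (p0 → p1)) → ((p1 → p0) → (p0 → p1)))=F] refutes=True  ← countermodel

Result: [1, 0]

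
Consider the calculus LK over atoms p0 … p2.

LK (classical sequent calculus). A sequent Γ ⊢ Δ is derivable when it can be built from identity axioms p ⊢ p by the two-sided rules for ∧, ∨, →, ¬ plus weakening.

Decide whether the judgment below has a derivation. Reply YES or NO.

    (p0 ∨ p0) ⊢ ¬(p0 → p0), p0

Derivation (root first):
[∨L] (p0 ∨ p0) ⊢ ¬(p0 → p0), p0
  [¬R] p0 ⊢ p0, ¬(p0 → p0)
    [→L] p0, (p0 → p0) ⊢ p0
      [Ax] p0 ⊢ p0
      [Ax] p0 ⊢ p0
  [Ax] p0 ⊢ p0

Result: YES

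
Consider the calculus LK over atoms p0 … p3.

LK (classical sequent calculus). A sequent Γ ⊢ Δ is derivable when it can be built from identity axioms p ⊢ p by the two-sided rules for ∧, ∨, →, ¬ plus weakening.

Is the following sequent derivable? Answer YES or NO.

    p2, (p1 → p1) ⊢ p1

Search for a countermodel by truth-table:
  v=0000: Γ:[p2=F, (p1 → p1)=T] Δ:[p1=F] refutes=False
  v=0001: Γ:[p2=F, (p1 → p1)=T] Δ:[p1=F] refutes=False
  v=0010: Γ:[p2=T, (p1 → p1)=T] Δ:[p1=F] refutes=True  ← countermodel

Result: NO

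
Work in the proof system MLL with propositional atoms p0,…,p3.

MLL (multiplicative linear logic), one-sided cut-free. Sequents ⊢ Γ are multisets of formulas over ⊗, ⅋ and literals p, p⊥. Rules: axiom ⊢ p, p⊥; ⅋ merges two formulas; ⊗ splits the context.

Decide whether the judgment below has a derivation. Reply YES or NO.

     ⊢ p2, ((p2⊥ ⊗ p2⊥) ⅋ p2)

Derivation trace:
[⅋]  ⊢ p2, ((p2⊥ ⊗ p2⊥) ⅋ p2)
  [⊗]  ⊢ p2, p2, (p2⊥ ⊗ p2⊥)
    [Ax]  ⊢ p2, p2⊥
    [Ax]  ⊢ p2, p2⊥

Result: YES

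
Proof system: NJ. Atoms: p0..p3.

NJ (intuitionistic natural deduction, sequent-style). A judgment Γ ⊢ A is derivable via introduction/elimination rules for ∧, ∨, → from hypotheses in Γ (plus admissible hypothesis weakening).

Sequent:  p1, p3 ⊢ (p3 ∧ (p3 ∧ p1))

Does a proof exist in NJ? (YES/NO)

Derivation (root first):
[∧I] p1, p3 ⊢ (p3 ∧ (p3 ∧ p1))
  [Ax] p3 ⊢ p3
  [∧I] p1, p3 ⊢ (p3 ∧ p1)
    [Ax] p3 ⊢ p3
    [Ax] p1 ⊢ p1

Result: YES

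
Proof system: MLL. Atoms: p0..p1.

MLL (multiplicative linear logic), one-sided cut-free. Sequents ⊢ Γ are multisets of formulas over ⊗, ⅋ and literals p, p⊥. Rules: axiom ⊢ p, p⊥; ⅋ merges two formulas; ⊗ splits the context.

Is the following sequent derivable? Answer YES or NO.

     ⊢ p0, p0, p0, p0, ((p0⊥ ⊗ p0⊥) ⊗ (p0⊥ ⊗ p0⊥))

Proof tree:
[⊗]  ⊢ p0, p0, p0, p0, ((p0⊥ ⊗ p0⊥) ⊗ (p0⊥ ⊗ p0⊥))
  [⊗]  ⊢ p0, p0, (p0⊥ ⊗ p0⊥)
    [Ax]  ⊢ p0, p0⊥
    [Ax]  ⊢ p0, p0⊥
  [⊗]  ⊢ p0, p0, (p0⊥ ⊗ p0⊥)
    [Ax]  ⊢ p0, p0⊥
    [Ax]  ⊢ p0, p0⊥

Result: YES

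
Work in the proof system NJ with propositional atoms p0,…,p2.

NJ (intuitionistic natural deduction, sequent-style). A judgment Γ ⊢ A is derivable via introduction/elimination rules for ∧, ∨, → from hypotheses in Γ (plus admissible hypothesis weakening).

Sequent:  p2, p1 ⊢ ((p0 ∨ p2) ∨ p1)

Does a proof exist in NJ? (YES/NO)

Derivation trace:
[Wk] p2, p1 ⊢ ((p0 ∨ p2) ∨ p1)
  [∨I₁] p2 ⊢ ((p0 ∨ p2) ∨ p1)
    [∨I₂] p2 ⊢ (p0 ∨ p2)
      [Ax] p2 ⊢ p2

Result: YES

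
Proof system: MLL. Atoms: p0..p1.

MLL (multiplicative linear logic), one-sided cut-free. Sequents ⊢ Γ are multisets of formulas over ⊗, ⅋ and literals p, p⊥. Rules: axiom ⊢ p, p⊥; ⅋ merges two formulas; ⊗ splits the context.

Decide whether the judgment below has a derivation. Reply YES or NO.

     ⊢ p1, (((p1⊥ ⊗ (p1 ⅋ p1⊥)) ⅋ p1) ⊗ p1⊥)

Derivation (root first):
[⊗]  ⊢ p1, (((p1⊥ ⊗ (p1 ⅋ p1⊥)) ⅋ p1) ⊗ p1⊥)
  [⅋]  ⊢ ((p1⊥ ⊗ (p1 ⅋ p1⊥)) ⅋ p1)
    [⊗]  ⊢ p1, (p1⊥ ⊗ (p1 ⅋ p1⊥))
      [Ax]  ⊢ p1, p1⊥
      [⅋]  ⊢ (p1 ⅋ p1⊥)
        [Ax]  ⊢ p1, p1⊥
  [Ax]  ⊢ p1, p1⊥

Result: YES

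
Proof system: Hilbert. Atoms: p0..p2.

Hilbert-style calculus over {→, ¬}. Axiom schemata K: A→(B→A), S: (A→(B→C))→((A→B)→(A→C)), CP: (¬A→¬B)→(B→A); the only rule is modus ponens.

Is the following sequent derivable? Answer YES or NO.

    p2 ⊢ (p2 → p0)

Enumerate valuations to refute Γ ⊢ Δ:
  v=000: Γ:[p2=F] Δ:[(p2 → p0)=T] refutes=False
  v=001: Γ:[p2=T] Δ:[(p2 → p0)=F] refutes=True  ← countermodel

Result: NO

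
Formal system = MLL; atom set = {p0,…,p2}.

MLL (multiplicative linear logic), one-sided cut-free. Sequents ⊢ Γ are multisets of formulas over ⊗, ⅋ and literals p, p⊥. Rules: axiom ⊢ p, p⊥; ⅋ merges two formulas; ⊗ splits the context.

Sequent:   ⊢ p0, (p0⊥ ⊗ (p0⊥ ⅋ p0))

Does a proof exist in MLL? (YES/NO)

Proof tree:
[⊗]  ⊢ p0, (p0⊥ ⊗ (p0⊥ ⅋ p0))
  [Ax]  ⊢ p0, p0⊥
  [⅋]  ⊢ (p0⊥ ⅋ p0)
    [Ax]  ⊢ p0, p0⊥

Result: YES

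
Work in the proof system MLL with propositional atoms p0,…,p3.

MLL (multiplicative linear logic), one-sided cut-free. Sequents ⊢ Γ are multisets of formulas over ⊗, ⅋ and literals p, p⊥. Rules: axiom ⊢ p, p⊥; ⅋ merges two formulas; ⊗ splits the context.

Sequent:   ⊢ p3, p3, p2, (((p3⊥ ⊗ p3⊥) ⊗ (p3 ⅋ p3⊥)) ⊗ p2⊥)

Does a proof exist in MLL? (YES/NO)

Proof tree:
[⊗]  ⊢ p3, p3, p2, (((p3⊥ ⊗ p3⊥) ⊗ (p3 ⅋ p3⊥)) ⊗ p2⊥)
  [⊗]  ⊢ p3, p3, ((p3⊥ ⊗ p3⊥) ⊗ (p3 ⅋ p3⊥))
    [⊗]  ⊢ p3, p3, (p3⊥ ⊗ p3⊥)
      [Ax]  ⊢ p3, p3⊥
      [Ax]  ⊢ p3, p3⊥
    [⅋]  ⊢ (p3 ⅋ p3⊥)
      [Ax]  ⊢ p3, p3⊥
  [Ax]  ⊢ p2, p2⊥

Result: YES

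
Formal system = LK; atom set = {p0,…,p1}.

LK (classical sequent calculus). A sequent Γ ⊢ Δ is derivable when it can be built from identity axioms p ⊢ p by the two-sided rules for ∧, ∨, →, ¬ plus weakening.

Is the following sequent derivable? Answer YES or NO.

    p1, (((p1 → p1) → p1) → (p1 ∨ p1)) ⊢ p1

Derivation (root first):
[→L] p1, (((p1 → p1) → p1) → (p1 ∨ p1)) ⊢ p1
  [→R] p1 ⊢ ((p1 → p1) → p1)
    [→L] p1, (p1 → p1) ⊢ p1
      [Ax] p1 ⊢ p1
      [Ax] p1 ⊢ p1
  [∨L] p1, (p1 ∨ p1) ⊢ p1
    [Ax] p1 ⊢ p1
    [WL] p1, p1 ⊢ p1
      [Ax] p1 ⊢ p1

Result: YES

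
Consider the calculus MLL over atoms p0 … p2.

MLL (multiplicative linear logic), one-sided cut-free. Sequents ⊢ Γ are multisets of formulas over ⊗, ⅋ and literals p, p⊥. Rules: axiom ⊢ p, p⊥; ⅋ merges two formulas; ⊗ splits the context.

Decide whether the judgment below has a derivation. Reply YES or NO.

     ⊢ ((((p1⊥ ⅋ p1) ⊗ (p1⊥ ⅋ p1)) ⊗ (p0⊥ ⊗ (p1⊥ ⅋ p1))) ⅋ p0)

Derivation (root first):
[⅋]  ⊢ ((((p1⊥ ⅋ p1) ⊗ (p1⊥ ⅋ p1)) ⊗ (p0⊥ ⊗ (p1⊥ ⅋ p1))) ⅋ p0)
  [⊗]  ⊢ p0, (((p1⊥ ⅋ p1) ⊗ (p1⊥ ⅋ p1)) ⊗ (p0⊥ ⊗ (p1⊥ ⅋ p1)))
    [⊗]  ⊢ ((p1⊥ ⅋ p1) ⊗ (p1⊥ ⅋ p1))
      [⅋]  ⊢ (p1⊥ ⅋ p1)
        [Ax]  ⊢ p1, p1⊥
      [⅋]  ⊢ (p1⊥ ⅋ p1)
        [Ax]  ⊢ p1, p1⊥
    [⊗]  ⊢ p0, (p0⊥ ⊗ (p1⊥ ⅋ p1))
      [Ax]  ⊢ p0, p0⊥
      [⅋]  ⊢ (p1⊥ ⅋ p1)
        [Ax]  ⊢ p1, p1⊥

Result: YES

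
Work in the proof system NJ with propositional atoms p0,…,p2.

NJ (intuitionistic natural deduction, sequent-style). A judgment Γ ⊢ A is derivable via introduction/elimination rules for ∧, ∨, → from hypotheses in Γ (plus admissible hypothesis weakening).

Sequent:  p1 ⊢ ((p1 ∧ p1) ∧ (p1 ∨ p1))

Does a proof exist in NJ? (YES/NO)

Derivation (root first):
[∧I] p1 ⊢ ((p1 ∧ p1) ∧ (p1 ∨ p1))
  [∧I] p1 ⊢ (p1 ∧ p1)
    [Ax] p1 ⊢ p1
    [Ax] p1 ⊢ p1
  [∨I₂] p1 ⊢ (p1 ∨ p1)
    [Ax] p1 ⊢ p1

Result: YES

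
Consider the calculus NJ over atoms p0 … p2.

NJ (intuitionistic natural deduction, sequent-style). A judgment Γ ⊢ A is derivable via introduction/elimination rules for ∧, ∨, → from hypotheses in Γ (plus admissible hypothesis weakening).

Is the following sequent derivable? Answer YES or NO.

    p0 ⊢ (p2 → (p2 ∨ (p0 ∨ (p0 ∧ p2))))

Proof tree:
[→I] p0 ⊢ (p2 → (p2 ∨ (p0 ∨ (p0 ∧ p2))))
  [∨I₂] p2, p0 ⊢ (p2 ∨ (p0 ∨ (p0 ∧ p2)))
    [∨I₂] p2, p0 ⊢ (p0 ∨ (p0 ∧ p2))
      [∧I] p2, p0 ⊢ (p0 ∧ p2)
        [Ax] p0 ⊢ p0
        [Ax] p2 ⊢ p2

Result: YES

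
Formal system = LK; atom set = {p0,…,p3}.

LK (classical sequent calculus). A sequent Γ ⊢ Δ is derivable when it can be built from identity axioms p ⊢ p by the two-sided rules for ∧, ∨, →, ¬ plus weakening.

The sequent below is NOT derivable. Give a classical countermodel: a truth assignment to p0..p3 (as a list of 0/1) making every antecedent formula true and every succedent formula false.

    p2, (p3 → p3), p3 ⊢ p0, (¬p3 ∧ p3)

Truth-table refutation:
  v=0000: Γ:[p2=F, (p3 → p3)=T, p3=F] Δ:[p0=F, (¬p3 ∧ p3)=F] refutes=False
  v=0001: Γ:[p2=F, (p3 → p3)=T, p3=T] Δ:[p0=F, (¬p3 ∧ p3)=F] refutes=False
  v=0010: Γ:[p2=T, (p3 → p3)=T, p3=F] Δ:[p0=F, (¬p3 ∧ p3)=F] refutes=False
  v=0011: Γ:[p2=T, (p3 → p3)=T, p3=T] Δ:[p0=F, (¬p3 ∧ p3)=F] refutes=True  ← countermodel

Result: [0, 0, 1, 1]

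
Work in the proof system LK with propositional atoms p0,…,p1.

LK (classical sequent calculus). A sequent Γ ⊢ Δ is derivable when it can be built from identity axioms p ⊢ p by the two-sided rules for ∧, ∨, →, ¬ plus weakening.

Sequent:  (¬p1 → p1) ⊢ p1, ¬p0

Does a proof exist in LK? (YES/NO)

Derivation trace:
[¬R] (¬p1 → p1) ⊢ p1, ¬p0
  [→L] p0, (¬p1 → p1) ⊢ p1
    [¬R] p0 ⊢ p1, ¬p1
      [WL] p1, p0 ⊢ p1
        [Ax] p1 ⊢ p1
    [Ax] p1 ⊢ p1

Result: YES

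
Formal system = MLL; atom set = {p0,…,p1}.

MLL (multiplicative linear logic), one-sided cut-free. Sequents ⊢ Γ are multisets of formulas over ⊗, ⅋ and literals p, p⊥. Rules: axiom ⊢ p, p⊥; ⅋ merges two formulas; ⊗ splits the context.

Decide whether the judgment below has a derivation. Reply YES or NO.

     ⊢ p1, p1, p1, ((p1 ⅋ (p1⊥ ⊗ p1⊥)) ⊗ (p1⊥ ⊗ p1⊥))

Derivation (root first):
[⊗]  ⊢ p1, p1, p1, ((p1 ⅋ (p1⊥ ⊗ p1⊥)) ⊗ (p1⊥ ⊗ p1⊥))
  [⅋]  ⊢ p1, (p1 ⅋ (p1⊥ ⊗ p1⊥))
    [⊗]  ⊢ p1, p1, (p1⊥ ⊗ p1⊥)
      [Ax]  ⊢ p1, p1⊥
      [Ax]  ⊢ p1, p1⊥
  [⊗]  ⊢ p1, p1, (p1⊥ ⊗ p1⊥)
    [Ax]  ⊢ p1, p1⊥
    [Ax]  ⊢ p1, p1⊥

Result: YES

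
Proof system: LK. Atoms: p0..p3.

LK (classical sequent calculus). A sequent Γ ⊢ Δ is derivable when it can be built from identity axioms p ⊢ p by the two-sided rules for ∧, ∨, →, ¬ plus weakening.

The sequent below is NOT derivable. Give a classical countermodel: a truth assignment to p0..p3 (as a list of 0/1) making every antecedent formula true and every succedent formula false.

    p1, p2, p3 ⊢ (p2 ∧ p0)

Enumerate valuations to refute Γ ⊢ Δ:
  v=0000: Γ:[p1=F, p2=F, p3=F] Δ:[(p2 ∧ p0)=F] refutes=False
  v=0001: Γ:[p1=F, p2=F, p3=T] Δ:[(p2 ∧ p0)=F] refutes=False
  v=0010: Γ:[p1=F, p2=T, p3=F] Δ:[(p2 ∧ p0)=F] refutes=False
  v=0011: Γ:[p1=F, p2=T, p3=T] Δ:[(p2 ∧ p0)=F] refutes=False
  v=0100: Γ:[p1=T, p2=F, p3=F] Δ:[(p2 ∧ p0)=F] refutes=False
  v=0101: Γ:[p1=T, p2=F, p3=T] Δ:[(p2 ∧ p0)=F] refutes=False
  v=0110: Γ:[p1=T, p2=T, p3=F] Δ:[(p2 ∧ p0)=F] refutes=False
  v=0111: Γ:[p1=T, p2=T, p3=T] Δ:[(p2 ∧ p0)=F] refutes=True  ← countermodel

Result: [0, 1, 1, 1]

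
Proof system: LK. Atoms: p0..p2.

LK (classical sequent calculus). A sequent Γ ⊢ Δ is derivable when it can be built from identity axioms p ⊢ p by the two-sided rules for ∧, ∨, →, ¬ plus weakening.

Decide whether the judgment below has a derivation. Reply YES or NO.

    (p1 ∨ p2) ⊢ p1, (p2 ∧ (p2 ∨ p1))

Proof tree:
[∧R] (p1 ∨ p2) ⊢ p1, (p2 ∧ (p2 ∨ p1))
  [∨L] (p1 ∨ p2) ⊢ p1, p2
    [Ax] p1 ⊢ p1
    [Ax] p2 ⊢ p2
  [∨R] (p1 ∨ p2) ⊢ (p2 ∨ p1)
    [∨L] (p1 ∨ p2) ⊢ p1, p2
      [Ax] p1 ⊢ p1
      [Ax] p2 ⊢ p2

Result: YES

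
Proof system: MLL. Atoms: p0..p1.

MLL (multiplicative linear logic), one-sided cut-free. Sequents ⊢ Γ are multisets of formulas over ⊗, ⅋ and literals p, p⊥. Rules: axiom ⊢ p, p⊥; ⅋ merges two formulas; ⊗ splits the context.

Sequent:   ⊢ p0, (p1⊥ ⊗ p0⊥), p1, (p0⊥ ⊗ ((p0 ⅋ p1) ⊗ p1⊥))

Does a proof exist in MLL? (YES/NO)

Derivation trace:
[⊗]  ⊢ p0, (p1⊥ ⊗ p0⊥), p1, (p0⊥ ⊗ ((p0 ⅋ p1) ⊗ p1⊥))
  [Ax]  ⊢ p0, p0⊥
  [⊗]  ⊢ (p1⊥ ⊗ p0⊥), p1, ((p0 ⅋ p1) ⊗ p1⊥)
    [⅋]  ⊢ (p1⊥ ⊗ p0⊥), (p0 ⅋ p1)
      [⊗]  ⊢ p1, p0, (p1⊥ ⊗ p0⊥)
        [Ax]  ⊢ p1, p1⊥
        [Ax]  ⊢ p0, p0⊥
    [Ax]  ⊢ p1, p1⊥

Result: YES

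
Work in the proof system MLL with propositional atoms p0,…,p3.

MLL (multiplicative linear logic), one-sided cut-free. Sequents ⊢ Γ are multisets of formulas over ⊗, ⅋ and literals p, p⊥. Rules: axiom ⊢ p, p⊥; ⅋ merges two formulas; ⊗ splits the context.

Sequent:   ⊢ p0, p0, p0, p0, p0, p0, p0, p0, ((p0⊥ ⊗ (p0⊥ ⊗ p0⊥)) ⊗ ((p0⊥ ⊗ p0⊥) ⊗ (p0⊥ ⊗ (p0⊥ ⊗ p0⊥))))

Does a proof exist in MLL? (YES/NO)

Derivation (root first):
[⊗]  ⊢ p0, p0, p0, p0, p0, p0, p0, p0, ((p0⊥ ⊗ (p0⊥ ⊗ p0⊥)) ⊗ ((p0⊥ ⊗ p0⊥) ⊗ (p0⊥ ⊗ (p0⊥ ⊗ p0⊥))))
  [⊗]  ⊢ p0, p0, p0, (p0⊥ ⊗ (p0⊥ ⊗ p0⊥))
    [Ax]  ⊢ p0, p0⊥
    [⊗]  ⊢ p0, p0, (p0⊥ ⊗ p0⊥)
      [Ax]  ⊢ p0, p0⊥
      [Ax]  ⊢ p0, p0⊥
  [⊗]  ⊢ p0, p0, p0, p0, p0, ((p0⊥ ⊗ p0⊥) ⊗ (p0⊥ ⊗ (p0⊥ ⊗ p0⊥)))
    [⊗]  ⊢ p0, p0, (p0⊥ ⊗ p0⊥)
      [Ax]  ⊢ p0, p0⊥
      [Ax]  ⊢ p0, p0⊥
    [⊗]  ⊢ p0, p0, p0, (p0⊥ ⊗ (p0⊥ ⊗ p0⊥))
      [Ax]  ⊢ p0, p0⊥
      [⊗]  ⊢ p0, p0, (p0⊥ ⊗ p0⊥)
        [Ax]  ⊢ p0, p0⊥
        [Ax]  ⊢ p0, p0⊥

Result: YES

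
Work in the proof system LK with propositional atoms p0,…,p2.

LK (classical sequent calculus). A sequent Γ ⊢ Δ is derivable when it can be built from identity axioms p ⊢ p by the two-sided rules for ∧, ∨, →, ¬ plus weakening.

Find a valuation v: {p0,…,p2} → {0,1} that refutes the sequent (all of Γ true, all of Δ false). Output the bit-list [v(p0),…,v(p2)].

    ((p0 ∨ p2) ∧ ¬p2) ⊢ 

Truth-table refutation:
  v=000: Γ:[((p0 ∨ p2) ∧ ¬p2)=F] Δ:[] refutes=False
  v=001: Γ:[((p0 ∨ p2) ∧ ¬p2)=F] Δ:[] refutes=False
  v=010: Γ:[((p0 ∨ p2) ∧ ¬p2)=F] Δ:[] refutes=False
  v=011: Γ:[((p0 ∨ p2) ∧ ¬p2)=F] Δ:[] refutes=False
  v=100: Γ:[((p0 ∨ p2) ∧ ¬p2)=T] Δ:[] refutes=True  ← countermodel

Result: [1, 0, 0]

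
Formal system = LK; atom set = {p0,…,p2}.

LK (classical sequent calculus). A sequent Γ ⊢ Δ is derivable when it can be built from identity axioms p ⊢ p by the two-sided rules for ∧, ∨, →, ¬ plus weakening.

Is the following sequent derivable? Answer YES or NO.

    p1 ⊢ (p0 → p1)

Derivation trace:
[→R] p1 ⊢ (p0 → p1)
  [WL] p1, p0 ⊢ p1
    [Ax] p1 ⊢ p1

Result: YES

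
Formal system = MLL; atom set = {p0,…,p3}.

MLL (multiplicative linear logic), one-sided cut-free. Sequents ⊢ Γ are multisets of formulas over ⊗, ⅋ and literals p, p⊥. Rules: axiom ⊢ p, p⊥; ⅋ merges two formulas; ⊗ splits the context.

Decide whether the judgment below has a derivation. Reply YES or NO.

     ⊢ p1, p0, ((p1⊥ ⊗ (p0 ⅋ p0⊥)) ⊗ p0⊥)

Derivation (root first):
[⊗]  ⊢ p1, p0, ((p1⊥ ⊗ (p0 ⅋ p0⊥)) ⊗ p0⊥)
  [⊗]  ⊢ p1, (p1⊥ ⊗ (p0 ⅋ p0⊥))
    [Ax]  ⊢ p1, p1⊥
    [⅋]  ⊢ (p0 ⅋ p0⊥)
      [Ax]  ⊢ p0, p0⊥
  [Ax]  ⊢ p0, p0⊥

Result: YES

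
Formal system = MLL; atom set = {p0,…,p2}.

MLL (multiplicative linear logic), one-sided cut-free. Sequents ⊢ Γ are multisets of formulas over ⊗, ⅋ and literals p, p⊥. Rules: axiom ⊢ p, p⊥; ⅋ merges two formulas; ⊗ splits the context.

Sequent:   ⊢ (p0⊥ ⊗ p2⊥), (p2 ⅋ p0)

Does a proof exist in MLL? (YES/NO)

Proof tree:
[⅋]  ⊢ (p0⊥ ⊗ p2⊥), (p2 ⅋ p0)
  [⊗]  ⊢ p0, p2, (p0⊥ ⊗ p2⊥)
    [Ax]  ⊢ p0, p0⊥
    [Ax]  ⊢ p2, p2⊥

Result: YES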